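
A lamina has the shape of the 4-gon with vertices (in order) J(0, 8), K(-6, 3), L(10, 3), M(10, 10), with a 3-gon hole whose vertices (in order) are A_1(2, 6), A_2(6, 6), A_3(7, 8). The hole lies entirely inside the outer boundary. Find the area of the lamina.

Outer boundary:
J→K: (0)(3) − (-6)(8) = 48
K→L: (-6)(3) − (10)(3) = -48
L→M: (10)(10) − (10)(3) = 70
M→J: (10)(8) − (0)(10) = 80
Σ = 150
Area = |Σ|/2 = 75.
Hole:
Apply the shoelace formula: 2A = Σ (x_i·y_{i+1} − x_{i+1}·y_i), indices taken mod 3.
Cross-terms: -24, 6, 26  ⇒  Σ = 8
Area = |Σ|/2 = 4.
Net area = 75 − 4 = 71.

71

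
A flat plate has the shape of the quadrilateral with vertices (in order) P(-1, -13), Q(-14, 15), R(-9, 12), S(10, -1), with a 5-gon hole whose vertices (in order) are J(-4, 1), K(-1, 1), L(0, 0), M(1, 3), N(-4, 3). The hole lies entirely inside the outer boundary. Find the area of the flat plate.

226

Outer boundary:
Apply the shoelace formula: 2A = Σ (x_i·y_{i+1} − x_{i+1}·y_i), indices taken mod 4.
Σ = (-197) + (-33) + (-111) + (-131) = -472
Area = |Σ|/2 = 236.
Hole:
Apply the shoelace (surveyor's) formula: 2A = Σ (x_i·y_{i+1} − x_{i+1}·y_i), indices taken mod 5.
Cross-terms: -3, 0, 0, 15, 8  ⇒  Σ = 20
Area = |Σ|/2 = 10.
Net area = 236 − 10 = 226.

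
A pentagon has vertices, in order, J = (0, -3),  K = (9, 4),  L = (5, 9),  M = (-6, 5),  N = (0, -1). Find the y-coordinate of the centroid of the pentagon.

Apply Gauss's area formula. First the cross-terms c_i = x_i·y_{i+1} − x_{i+1}·y_i:
  27, 61, 79, 6, 0  ⇒  2A = 173, A = 86.5.
Then Σ (y_i + y_{i+1})·c_i = 1950, so ȳ = 1950 / (6·86.5) = 650/173.

650/173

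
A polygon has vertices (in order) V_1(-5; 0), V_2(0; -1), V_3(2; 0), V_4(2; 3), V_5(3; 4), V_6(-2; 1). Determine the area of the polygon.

Apply the shoelace formula: 2A = Σ (x_i·y_{i+1} − x_{i+1}·y_i), indices taken mod 6.
Cross-terms: 5, 2, 6, -1, 11, 5  ⇒  Σ = 28
Area = |Σ|/2 = 14.

14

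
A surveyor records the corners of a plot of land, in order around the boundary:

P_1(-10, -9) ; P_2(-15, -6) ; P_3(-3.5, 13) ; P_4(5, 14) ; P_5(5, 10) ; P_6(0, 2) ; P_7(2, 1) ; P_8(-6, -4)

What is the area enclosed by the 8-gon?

Cross-terms: -75, -216, -114, -20, 10, -4, -2, 14  ⇒  Σ = -407
Area = |Σ|/2 = 203.5.

203.5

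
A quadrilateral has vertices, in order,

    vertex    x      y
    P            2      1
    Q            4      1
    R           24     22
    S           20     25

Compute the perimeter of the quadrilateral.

|PQ| = √((2)² + (0)²) = √4 = 2
|QR| = √((20)² + (21)²) = √841 = 29
|RS| = √((-4)² + (3)²) = √25 = 5
|SP| = √((-18)² + (-24)²) = √900 = 30
Perimeter = 2 + 29 + 5 + 30 = 66.

66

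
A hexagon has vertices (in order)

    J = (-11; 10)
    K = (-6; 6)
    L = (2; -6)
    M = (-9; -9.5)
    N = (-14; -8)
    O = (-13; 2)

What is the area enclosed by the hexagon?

178

Apply the shoelace formula: 2A = Σ (x_i·y_{i+1} − x_{i+1}·y_i), indices taken mod 6.
Σ = (-6) + (24) + (-73) + (-61) + (-132) + (-108) = -356
Area = |Σ|/2 = 178.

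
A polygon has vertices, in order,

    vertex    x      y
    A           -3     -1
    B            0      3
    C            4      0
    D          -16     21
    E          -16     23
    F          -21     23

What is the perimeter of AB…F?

|AB| = √((3)² + (4)²) = √25 = 5
|BC| = √((4)² + (-3)²) = √25 = 5
|CD| = √((-20)² + (21)²) = √841 = 29
|DE| = √((0)² + (2)²) = √4 = 2
|EF| = √((-5)² + (0)²) = √25 = 5
|FA| = √((18)² + (-24)²) = √900 = 30
Perimeter = 5 + 5 + 29 + 2 + 5 + 30 = 76.

76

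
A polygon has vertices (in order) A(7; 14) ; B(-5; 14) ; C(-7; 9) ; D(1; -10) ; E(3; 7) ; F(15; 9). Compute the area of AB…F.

Apply the shoelace (surveyor's) formula: 2A = Σ (x_i·y_{i+1} − x_{i+1}·y_i), indices taken mod 6.
Σ = (168) + (53) + (61) + (37) + (-78) + (147) = 388
Area = |Σ|/2 = 194.

194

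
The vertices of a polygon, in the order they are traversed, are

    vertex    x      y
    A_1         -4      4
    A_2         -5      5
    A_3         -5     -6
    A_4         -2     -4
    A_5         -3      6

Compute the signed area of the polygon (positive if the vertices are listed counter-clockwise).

25.5

Σ = (0) + (55) + (8) + (-24) + (12) = 51
Signed area = Σ/2 = 25.5 (positive ⇒ counter-clockwise traversal).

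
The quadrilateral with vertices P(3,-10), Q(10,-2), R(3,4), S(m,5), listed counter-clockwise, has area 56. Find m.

Write out the shoelace sum; only the two edges meeting at S involve m:
2·Area = [(3·5 − m·4) + (m·(-10) − 3·5)] + 140
       = -14·m + 140 = 112
⇒ m = 2.

2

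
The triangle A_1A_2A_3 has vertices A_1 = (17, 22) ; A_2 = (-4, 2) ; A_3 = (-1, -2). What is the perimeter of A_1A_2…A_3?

64

|A_1A_2| = √((-21)² + (-20)²) = √841 = 29
|A_2A_3| = √((3)² + (-4)²) = √25 = 5
|A_3A_1| = √((18)² + (24)²) = √900 = 30
Perimeter = 29 + 5 + 30 = 64.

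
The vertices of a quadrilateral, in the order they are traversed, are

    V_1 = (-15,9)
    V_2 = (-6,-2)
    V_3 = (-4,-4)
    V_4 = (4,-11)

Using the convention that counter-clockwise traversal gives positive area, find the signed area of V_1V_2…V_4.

Σ = (84) + (16) + (60) + (-129) = 31
Signed area = Σ/2 = 15.5 (positive ⇒ counter-clockwise traversal).

15.5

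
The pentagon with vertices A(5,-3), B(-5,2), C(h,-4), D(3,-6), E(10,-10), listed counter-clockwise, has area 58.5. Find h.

-5

Write out the shoelace sum; only the two edges meeting at C involve h:
2·Area = [((-5)·(-4) − h·2) + (h·(-6) − 3·(-4))] + 45
       = -8·h + 77 = 117
⇒ h = -5.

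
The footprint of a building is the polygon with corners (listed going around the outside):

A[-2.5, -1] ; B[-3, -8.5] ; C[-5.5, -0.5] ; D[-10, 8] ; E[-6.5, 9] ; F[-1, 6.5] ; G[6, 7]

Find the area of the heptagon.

90.875

Cross-terms: 18.25, -45.25, -49, -38, -33.25, -46, 11.5  ⇒  Σ = -181.75
Area = |Σ|/2 = 90.875.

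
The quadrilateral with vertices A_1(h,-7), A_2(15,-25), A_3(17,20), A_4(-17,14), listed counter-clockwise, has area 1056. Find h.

-15

Write out the shoelace sum; only the two edges meeting at A_1 involve h:
2·Area = [((-17)·(-7) − h·14) + (h·(-25) − 15·(-7))] + 1303
       = -39·h + 1527 = 2112
⇒ h = -15.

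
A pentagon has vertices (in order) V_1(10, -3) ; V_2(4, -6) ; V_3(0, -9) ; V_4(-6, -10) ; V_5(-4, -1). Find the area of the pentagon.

75

Apply the shoelace (surveyor's) formula: 2A = Σ (x_i·y_{i+1} − x_{i+1}·y_i), indices taken mod 5.
Cross-terms: -48, -36, -54, -34, 22  ⇒  Σ = -150
Area = |Σ|/2 = 75.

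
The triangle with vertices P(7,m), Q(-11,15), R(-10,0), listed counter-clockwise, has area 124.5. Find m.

-6

Write out the shoelace sum; only the two edges meeting at P involve m:
2·Area = [((-10)·m − 7·0) + (7·15 − (-11)·m)] + 150
       = 1·m + 255 = 249
⇒ m = -6.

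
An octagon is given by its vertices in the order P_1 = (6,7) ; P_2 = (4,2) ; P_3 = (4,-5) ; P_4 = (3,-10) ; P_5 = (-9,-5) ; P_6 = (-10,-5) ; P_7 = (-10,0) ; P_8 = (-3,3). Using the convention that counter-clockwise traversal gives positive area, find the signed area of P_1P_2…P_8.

Apply Gauss's area formula: 2A = Σ (x_i·y_{i+1} − x_{i+1}·y_i), indices taken mod 8.
P_1→P_2: (6)(2) − (4)(7) = -16
P_2→P_3: (4)(-5) − (4)(2) = -28
P_3→P_4: (4)(-10) − (3)(-5) = -25
P_4→P_5: (3)(-5) − (-9)(-10) = -105
P_5→P_6: (-9)(-5) − (-10)(-5) = -5
P_6→P_7: (-10)(0) − (-10)(-5) = -50
P_7→P_8: (-10)(3) − (-3)(0) = -30
P_8→P_1: (-3)(7) − (6)(3) = -39
Σ = -298
Signed area = Σ/2 = -149 (negative ⇒ clockwise traversal).

-149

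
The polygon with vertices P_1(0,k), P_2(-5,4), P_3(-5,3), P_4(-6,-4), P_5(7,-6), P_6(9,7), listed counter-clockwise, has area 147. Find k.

The doubled signed area Σ (x_i y_{i+1} − x_{i+1} y_i) is linear in k.
With k=0 it equals 210; the coefficient of k is 14 (from the two edges through P_1).
So 14·k + 210 = 2·147 = 294 ⇒ k = 6.

6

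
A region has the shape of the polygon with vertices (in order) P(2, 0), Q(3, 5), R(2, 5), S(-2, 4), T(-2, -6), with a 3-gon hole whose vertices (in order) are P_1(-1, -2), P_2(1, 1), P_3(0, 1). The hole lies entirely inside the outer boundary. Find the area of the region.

31

Outer boundary:
Apply the shoelace formula: 2A = Σ (x_i·y_{i+1} − x_{i+1}·y_i), indices taken mod 5.
Σ = (10) + (5) + (18) + (20) + (12) = 65
Area = |Σ|/2 = 32.5.
Hole:
P_1→P_2: (-1)(1) − (1)(-2) = 1
P_2→P_3: (1)(1) − (0)(1) = 1
P_3→P_1: (0)(-2) − (-1)(1) = 1
Σ = 3
Area = |Σ|/2 = 1.5.
Net area = 32.5 − 1.5 = 31.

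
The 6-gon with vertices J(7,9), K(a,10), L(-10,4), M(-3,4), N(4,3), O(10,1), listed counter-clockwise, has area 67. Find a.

Write out the shoelace sum; only the two edges meeting at K involve a:
2·Area = [(7·10 − a·9) + (a·4 − (-10)·10)] + 4
       = -5·a + 174 = 134
⇒ a = 8.

8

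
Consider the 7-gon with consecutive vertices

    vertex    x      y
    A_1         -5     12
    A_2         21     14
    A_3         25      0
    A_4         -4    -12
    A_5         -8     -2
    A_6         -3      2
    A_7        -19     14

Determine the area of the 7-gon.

622

Apply the shoelace formula: 2A = Σ (x_i·y_{i+1} − x_{i+1}·y_i), indices taken mod 7.
Σ = (-322) + (-350) + (-300) + (-88) + (-22) + (-4) + (-158) = -1244
Area = |Σ|/2 = 622.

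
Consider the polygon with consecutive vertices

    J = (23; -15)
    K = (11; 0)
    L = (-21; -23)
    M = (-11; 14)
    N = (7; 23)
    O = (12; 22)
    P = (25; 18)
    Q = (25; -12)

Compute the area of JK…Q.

Cross-terms: 165, -253, -547, -351, -122, -334, -750, -99  ⇒  Σ = -2291
Area = |Σ|/2 = 1145.5.

1145.5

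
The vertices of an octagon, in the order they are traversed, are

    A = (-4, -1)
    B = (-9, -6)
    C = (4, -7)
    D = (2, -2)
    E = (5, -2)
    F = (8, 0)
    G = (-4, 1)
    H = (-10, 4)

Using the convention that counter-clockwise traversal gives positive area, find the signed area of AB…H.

79

Σ = (15) + (87) + (6) + (6) + (16) + (8) + (-6) + (26) = 158
Signed area = Σ/2 = 79 (positive ⇒ counter-clockwise traversal).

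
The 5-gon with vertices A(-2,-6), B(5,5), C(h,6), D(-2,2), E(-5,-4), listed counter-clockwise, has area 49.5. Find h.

1

The doubled signed area Σ (x_i y_{i+1} − x_{i+1} y_i) is linear in h.
With h=0 it equals 102; the coefficient of h is -3 (from the two edges through C).
So -3·h + 102 = 2·49.5 = 99 ⇒ h = 1.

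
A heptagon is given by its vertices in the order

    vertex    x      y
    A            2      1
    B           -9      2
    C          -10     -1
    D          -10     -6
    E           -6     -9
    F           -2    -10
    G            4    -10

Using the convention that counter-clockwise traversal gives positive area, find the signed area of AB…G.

Apply Gauss's area formula: 2A = Σ (x_i·y_{i+1} − x_{i+1}·y_i), indices taken mod 7.
Σ = (13) + (29) + (50) + (54) + (42) + (60) + (24) = 272
Signed area = Σ/2 = 136 (positive ⇒ counter-clockwise traversal).

136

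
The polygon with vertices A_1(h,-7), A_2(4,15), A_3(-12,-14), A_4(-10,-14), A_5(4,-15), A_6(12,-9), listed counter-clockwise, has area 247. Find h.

The doubled signed area Σ (x_i y_{i+1} − x_{i+1} y_i) is linear in h.
With h=0 it equals 446; the coefficient of h is 24 (from the two edges through A_1).
So 24·h + 446 = 2·247 = 494 ⇒ h = 2.

2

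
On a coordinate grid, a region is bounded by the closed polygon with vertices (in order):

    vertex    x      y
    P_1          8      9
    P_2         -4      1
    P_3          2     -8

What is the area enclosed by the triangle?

Cross-terms: 44, 30, 82  ⇒  Σ = 156
Area = |Σ|/2 = 78.

78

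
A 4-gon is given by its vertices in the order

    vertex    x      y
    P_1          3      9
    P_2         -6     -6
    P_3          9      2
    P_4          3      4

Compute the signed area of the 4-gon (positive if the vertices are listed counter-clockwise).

61.5

Σ = (36) + (42) + (30) + (15) = 123
Signed area = Σ/2 = 61.5 (positive ⇒ counter-clockwise traversal).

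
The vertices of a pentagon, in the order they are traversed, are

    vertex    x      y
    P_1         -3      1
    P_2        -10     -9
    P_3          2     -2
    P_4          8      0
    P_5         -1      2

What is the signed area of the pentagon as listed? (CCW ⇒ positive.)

56

Apply the shoelace (surveyor's) formula: 2A = Σ (x_i·y_{i+1} − x_{i+1}·y_i), indices taken mod 5.
Σ = (37) + (38) + (16) + (16) + (5) = 112
Signed area = Σ/2 = 56 (positive ⇒ counter-clockwise traversal).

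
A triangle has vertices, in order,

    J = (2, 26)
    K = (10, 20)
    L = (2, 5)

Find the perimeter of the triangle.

48

|JK| = √((8)² + (-6)²) = √100 = 10
|KL| = √((-8)² + (-15)²) = √289 = 17
|LJ| = √((0)² + (21)²) = √441 = 21
Perimeter = 10 + 17 + 21 = 48.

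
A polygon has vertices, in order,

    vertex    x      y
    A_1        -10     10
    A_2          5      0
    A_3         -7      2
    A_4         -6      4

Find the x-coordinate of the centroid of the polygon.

Apply Gauss's area formula. First the cross-terms c_i = x_i·y_{i+1} − x_{i+1}·y_i:
  -50, 10, -16, -20  ⇒  2A = -76, A = -38.
Then Σ (x_i + x_{i+1})·c_i = 758, so x̄ = 758 / (6·(-38)) = -379/114.

-379/114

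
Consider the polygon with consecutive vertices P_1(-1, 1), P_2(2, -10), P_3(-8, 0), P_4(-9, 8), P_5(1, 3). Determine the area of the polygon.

83.5

Apply the surveyor's formula: 2A = Σ (x_i·y_{i+1} − x_{i+1}·y_i), indices taken mod 5.
Σ = (8) + (-80) + (-64) + (-35) + (4) = -167
Area = |Σ|/2 = 83.5.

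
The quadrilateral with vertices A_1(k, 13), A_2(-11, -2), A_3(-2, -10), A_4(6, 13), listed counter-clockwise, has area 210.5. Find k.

The doubled signed area Σ (x_i y_{i+1} − x_{i+1} y_i) is linear in k.
With k=0 it equals 361; the coefficient of k is -15 (from the two edges through A_1).
So -15·k + 361 = 2·210.5 = 421 ⇒ k = -4.

-4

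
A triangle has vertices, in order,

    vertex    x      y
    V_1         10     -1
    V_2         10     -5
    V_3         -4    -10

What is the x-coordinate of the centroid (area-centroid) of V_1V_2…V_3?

Apply the shoelace (surveyor's) formula. First the cross-terms c_i = x_i·y_{i+1} − x_{i+1}·y_i:
  -40, -120, 104  ⇒  2A = -56, A = -28.
Then Σ (x_i + x_{i+1})·c_i = -896, so x̄ = -896 / (6·(-28)) = 16/3.

16/3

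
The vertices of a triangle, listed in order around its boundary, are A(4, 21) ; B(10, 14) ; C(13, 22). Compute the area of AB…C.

Apply the shoelace (surveyor's) formula: 2A = Σ (x_i·y_{i+1} − x_{i+1}·y_i), indices taken mod 3.
Σ = (-154) + (38) + (185) = 69
Area = |Σ|/2 = 34.5.

34.5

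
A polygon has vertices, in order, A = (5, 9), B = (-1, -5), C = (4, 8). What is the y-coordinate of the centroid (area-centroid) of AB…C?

4

Apply the shoelace formula. First the cross-terms c_i = x_i·y_{i+1} − x_{i+1}·y_i:
  -16, 12, -4  ⇒  2A = -8, A = -4.
Then Σ (y_i + y_{i+1})·c_i = -96, so ȳ = -96 / (6·(-4)) = 4.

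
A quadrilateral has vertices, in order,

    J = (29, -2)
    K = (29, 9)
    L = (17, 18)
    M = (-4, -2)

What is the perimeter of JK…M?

88

|JK| = √((0)² + (11)²) = √121 = 11
|KL| = √((-12)² + (9)²) = √225 = 15
|LM| = √((-21)² + (-20)²) = √841 = 29
|MJ| = √((33)² + (0)²) = √1089 = 33
Perimeter = 11 + 15 + 29 + 33 = 88.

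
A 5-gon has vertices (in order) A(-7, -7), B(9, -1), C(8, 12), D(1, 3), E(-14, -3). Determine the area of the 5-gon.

157

Apply the surveyor's formula: 2A = Σ (x_i·y_{i+1} − x_{i+1}·y_i), indices taken mod 5.
Σ = (70) + (116) + (12) + (39) + (77) = 314
Area = |Σ|/2 = 157.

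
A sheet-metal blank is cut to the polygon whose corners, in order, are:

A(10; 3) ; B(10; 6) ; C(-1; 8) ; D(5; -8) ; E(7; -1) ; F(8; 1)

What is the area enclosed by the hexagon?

Apply the surveyor's formula: 2A = Σ (x_i·y_{i+1} − x_{i+1}·y_i), indices taken mod 6.
Σ = (30) + (86) + (-32) + (51) + (15) + (14) = 164
Area = |Σ|/2 = 82.

82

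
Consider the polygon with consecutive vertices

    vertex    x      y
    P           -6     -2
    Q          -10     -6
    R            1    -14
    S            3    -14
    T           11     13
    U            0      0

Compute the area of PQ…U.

Apply the shoelace formula: 2A = Σ (x_i·y_{i+1} − x_{i+1}·y_i), indices taken mod 6.
Σ = (16) + (146) + (28) + (193) + (0) + (0) = 383
Area = |Σ|/2 = 191.5.

191.5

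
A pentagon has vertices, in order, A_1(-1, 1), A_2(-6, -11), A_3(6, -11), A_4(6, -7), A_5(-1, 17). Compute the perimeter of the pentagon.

70

|A_1A_2| = √((-5)² + (-12)²) = √169 = 13
|A_2A_3| = √((12)² + (0)²) = √144 = 12
|A_3A_4| = √((0)² + (4)²) = √16 = 4
|A_4A_5| = √((-7)² + (24)²) = √625 = 25
|A_5A_1| = √((0)² + (-16)²) = √256 = 16
Perimeter = 13 + 12 + 4 + 25 + 16 = 70.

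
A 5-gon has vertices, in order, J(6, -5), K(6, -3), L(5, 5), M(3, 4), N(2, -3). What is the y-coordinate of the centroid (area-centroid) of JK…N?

-14/53

Apply the shoelace formula. First the cross-terms c_i = x_i·y_{i+1} − x_{i+1}·y_i:
  12, 45, 5, -17, 8  ⇒  2A = 53, A = 26.5.
Then Σ (y_i + y_{i+1})·c_i = -42, so ȳ = -42 / (6·26.5) = -14/53.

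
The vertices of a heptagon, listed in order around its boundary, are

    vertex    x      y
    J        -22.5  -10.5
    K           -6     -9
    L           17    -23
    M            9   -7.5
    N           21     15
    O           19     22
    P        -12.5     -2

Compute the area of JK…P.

651.375

Apply the shoelace (surveyor's) formula: 2A = Σ (x_i·y_{i+1} − x_{i+1}·y_i), indices taken mod 7.
Σ = (139.5) + (291) + (79.5) + (292.5) + (177) + (237) + (86.25) = 1302.75
Area = |Σ|/2 = 651.375.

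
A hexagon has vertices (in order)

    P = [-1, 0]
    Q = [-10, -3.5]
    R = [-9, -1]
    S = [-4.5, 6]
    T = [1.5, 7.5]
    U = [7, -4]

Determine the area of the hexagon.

90.875

Apply the shoelace formula: 2A = Σ (x_i·y_{i+1} − x_{i+1}·y_i), indices taken mod 6.
Σ = (3.5) + (-21.5) + (-58.5) + (-42.75) + (-58.5) + (-4) = -181.75
Area = |Σ|/2 = 90.875.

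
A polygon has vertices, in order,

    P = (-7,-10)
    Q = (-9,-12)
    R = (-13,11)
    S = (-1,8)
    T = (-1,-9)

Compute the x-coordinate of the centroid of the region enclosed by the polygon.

Apply Gauss's area formula. First the cross-terms c_i = x_i·y_{i+1} − x_{i+1}·y_i:
  -6, -255, -93, 17, -53  ⇒  2A = -390, A = -195.
Then Σ (x_i + x_{i+1})·c_i = 7398, so x̄ = 7398 / (6·(-195)) = -411/65.

-411/65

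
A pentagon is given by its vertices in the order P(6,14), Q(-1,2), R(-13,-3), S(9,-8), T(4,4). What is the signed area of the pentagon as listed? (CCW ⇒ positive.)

143

Cross-terms: 26, 29, 131, 68, 32  ⇒  Σ = 286
Signed area = Σ/2 = 143 (positive ⇒ counter-clockwise traversal).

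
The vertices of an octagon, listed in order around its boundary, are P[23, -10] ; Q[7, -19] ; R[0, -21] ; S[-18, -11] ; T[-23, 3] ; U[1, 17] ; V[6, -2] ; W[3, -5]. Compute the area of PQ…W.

818

Σ = (-367) + (-147) + (-378) + (-307) + (-394) + (-104) + (-24) + (85) = -1636
Area = |Σ|/2 = 818.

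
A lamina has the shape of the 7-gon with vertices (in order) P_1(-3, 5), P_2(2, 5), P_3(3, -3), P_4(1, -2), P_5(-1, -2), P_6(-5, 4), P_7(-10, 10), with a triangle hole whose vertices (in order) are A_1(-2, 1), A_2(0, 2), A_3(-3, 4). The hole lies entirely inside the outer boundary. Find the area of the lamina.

Outer boundary:
Apply Gauss's area formula: 2A = Σ (x_i·y_{i+1} − x_{i+1}·y_i), indices taken mod 7.
Cross-terms: -25, -21, -3, -4, -14, -10, -20  ⇒  Σ = -97
Area = |Σ|/2 = 48.5.
Hole:
Apply the shoelace formula: 2A = Σ (x_i·y_{i+1} − x_{i+1}·y_i), indices taken mod 3.
Σ = (-4) + (6) + (5) = 7
Area = |Σ|/2 = 3.5.
Net area = 48.5 − 3.5 = 45.

45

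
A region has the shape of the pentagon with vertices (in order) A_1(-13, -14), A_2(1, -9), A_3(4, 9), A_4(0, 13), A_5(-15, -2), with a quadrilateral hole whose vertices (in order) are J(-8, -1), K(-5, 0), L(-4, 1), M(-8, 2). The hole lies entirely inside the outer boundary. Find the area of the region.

296.5

Outer boundary:
Σ = (131) + (45) + (52) + (195) + (184) = 607
Area = |Σ|/2 = 303.5.
Hole:
Apply the surveyor's formula: 2A = Σ (x_i·y_{i+1} − x_{i+1}·y_i), indices taken mod 4.
Σ = (-5) + (-5) + (0) + (24) = 14
Area = |Σ|/2 = 7.
Net area = 303.5 − 7 = 296.5.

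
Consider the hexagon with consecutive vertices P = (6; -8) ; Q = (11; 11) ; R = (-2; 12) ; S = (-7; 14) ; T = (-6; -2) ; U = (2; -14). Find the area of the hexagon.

309

Apply the shoelace (surveyor's) formula: 2A = Σ (x_i·y_{i+1} − x_{i+1}·y_i), indices taken mod 6.
P→Q: (6)(11) − (11)(-8) = 154
Q→R: (11)(12) − (-2)(11) = 154
R→S: (-2)(14) − (-7)(12) = 56
S→T: (-7)(-2) − (-6)(14) = 98
T→U: (-6)(-14) − (2)(-2) = 88
U→P: (2)(-8) − (6)(-14) = 68
Σ = 618
Area = |Σ|/2 = 309.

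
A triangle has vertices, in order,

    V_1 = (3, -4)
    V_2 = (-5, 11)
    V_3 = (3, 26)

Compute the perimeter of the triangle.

|V_1V_2| = √((-8)² + (15)²) = √289 = 17
|V_2V_3| = √((8)² + (15)²) = √289 = 17
|V_3V_1| = √((0)² + (-30)²) = √900 = 30
Perimeter = 17 + 17 + 30 = 64.

64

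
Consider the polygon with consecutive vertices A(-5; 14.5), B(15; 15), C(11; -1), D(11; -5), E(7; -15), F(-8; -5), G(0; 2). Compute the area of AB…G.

Apply the shoelace (surveyor's) formula: 2A = Σ (x_i·y_{i+1} − x_{i+1}·y_i), indices taken mod 7.
Cross-terms: -292.5, -180, -44, -130, -155, -16, 10  ⇒  Σ = -807.5
Area = |Σ|/2 = 403.75.

403.75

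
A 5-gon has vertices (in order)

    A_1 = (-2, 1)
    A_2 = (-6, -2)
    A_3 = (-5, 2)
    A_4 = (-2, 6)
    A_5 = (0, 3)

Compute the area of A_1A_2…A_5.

19

Apply Gauss's area formula: 2A = Σ (x_i·y_{i+1} − x_{i+1}·y_i), indices taken mod 5.
Σ = (10) + (-22) + (-26) + (-6) + (6) = -38
Area = |Σ|/2 = 19.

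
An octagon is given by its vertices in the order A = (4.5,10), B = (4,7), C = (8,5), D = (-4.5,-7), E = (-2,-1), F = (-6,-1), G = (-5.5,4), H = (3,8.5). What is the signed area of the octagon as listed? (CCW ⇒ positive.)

-94

Apply the surveyor's formula: 2A = Σ (x_i·y_{i+1} − x_{i+1}·y_i), indices taken mod 8.
Σ = (-8.5) + (-36) + (-33.5) + (-9.5) + (-4) + (-29.5) + (-58.75) + (-8.25) = -188
Signed area = Σ/2 = -94 (negative ⇒ clockwise traversal).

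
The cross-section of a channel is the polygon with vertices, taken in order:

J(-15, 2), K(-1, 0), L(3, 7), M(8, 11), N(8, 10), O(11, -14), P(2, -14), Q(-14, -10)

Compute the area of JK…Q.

389

J→K: (-15)(0) − (-1)(2) = 2
K→L: (-1)(7) − (3)(0) = -7
L→M: (3)(11) − (8)(7) = -23
M→N: (8)(10) − (8)(11) = -8
N→O: (8)(-14) − (11)(10) = -222
O→P: (11)(-14) − (2)(-14) = -126
P→Q: (2)(-10) − (-14)(-14) = -216
Q→J: (-14)(2) − (-15)(-10) = -178
Σ = -778
Area = |Σ|/2 = 389.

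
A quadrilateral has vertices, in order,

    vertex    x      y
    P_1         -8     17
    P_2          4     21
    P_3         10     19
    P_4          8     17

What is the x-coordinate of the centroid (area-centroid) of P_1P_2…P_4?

38/15

Apply Gauss's area formula. First the cross-terms c_i = x_i·y_{i+1} − x_{i+1}·y_i:
  -236, -134, 18, 272  ⇒  2A = -80, A = -40.
Then Σ (x_i + x_{i+1})·c_i = -608, so x̄ = -608 / (6·(-40)) = 38/15.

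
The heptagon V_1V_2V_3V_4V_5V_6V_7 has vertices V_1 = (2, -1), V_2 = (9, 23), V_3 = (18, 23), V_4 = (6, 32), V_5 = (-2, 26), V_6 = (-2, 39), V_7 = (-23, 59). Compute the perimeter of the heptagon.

166

|V_1V_2| = √((7)² + (24)²) = √625 = 25
|V_2V_3| = √((9)² + (0)²) = √81 = 9
|V_3V_4| = √((-12)² + (9)²) = √225 = 15
|V_4V_5| = √((-8)² + (-6)²) = √100 = 10
|V_5V_6| = √((0)² + (13)²) = √169 = 13
|V_6V_7| = √((-21)² + (20)²) = √841 = 29
|V_7V_1| = √((25)² + (-60)²) = √4225 = 65
Perimeter = 25 + 9 + 15 + 10 + 13 + 29 + 65 = 166.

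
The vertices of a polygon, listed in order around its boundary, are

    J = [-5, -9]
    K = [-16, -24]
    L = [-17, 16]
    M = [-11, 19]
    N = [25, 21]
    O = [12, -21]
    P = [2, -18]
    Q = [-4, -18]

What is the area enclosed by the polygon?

1327

Apply the shoelace formula: 2A = Σ (x_i·y_{i+1} − x_{i+1}·y_i), indices taken mod 8.
Cross-terms: -24, -664, -147, -706, -777, -174, -108, -54  ⇒  Σ = -2654
Area = |Σ|/2 = 1327.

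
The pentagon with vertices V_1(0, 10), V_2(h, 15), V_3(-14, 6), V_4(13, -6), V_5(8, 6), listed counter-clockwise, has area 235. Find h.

The doubled signed area Σ (x_i y_{i+1} − x_{i+1} y_i) is linear in h.
With h=0 it equals 422; the coefficient of h is -4 (from the two edges through V_2).
So -4·h + 422 = 2·235 = 470 ⇒ h = -12.

-12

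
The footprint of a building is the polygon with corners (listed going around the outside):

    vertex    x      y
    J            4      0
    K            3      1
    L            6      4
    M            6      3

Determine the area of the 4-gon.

4

Apply Gauss's area formula: 2A = Σ (x_i·y_{i+1} − x_{i+1}·y_i), indices taken mod 4.
J→K: (4)(1) − (3)(0) = 4
K→L: (3)(4) − (6)(1) = 6
L→M: (6)(3) − (6)(4) = -6
M→J: (6)(0) − (4)(3) = -12
Σ = -8
Area = |Σ|/2 = 4.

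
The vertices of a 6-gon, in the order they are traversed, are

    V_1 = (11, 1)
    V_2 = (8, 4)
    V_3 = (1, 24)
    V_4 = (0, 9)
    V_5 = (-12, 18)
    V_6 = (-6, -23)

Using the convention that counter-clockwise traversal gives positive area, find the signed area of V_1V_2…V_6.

Σ = (36) + (188) + (9) + (108) + (384) + (247) = 972
Signed area = Σ/2 = 486 (positive ⇒ counter-clockwise traversal).

486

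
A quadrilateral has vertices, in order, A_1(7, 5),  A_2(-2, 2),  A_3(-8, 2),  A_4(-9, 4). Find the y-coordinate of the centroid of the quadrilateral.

175/51

Apply the shoelace (surveyor's) formula. First the cross-terms c_i = x_i·y_{i+1} − x_{i+1}·y_i:
  24, 12, -14, -73  ⇒  2A = -51, A = -25.5.
Then Σ (y_i + y_{i+1})·c_i = -525, so ȳ = -525 / (6·(-25.5)) = 175/51.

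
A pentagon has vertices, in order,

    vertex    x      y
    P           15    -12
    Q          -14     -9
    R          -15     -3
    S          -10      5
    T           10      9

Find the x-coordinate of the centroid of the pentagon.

113/224

Apply Gauss's area formula. First the cross-terms c_i = x_i·y_{i+1} − x_{i+1}·y_i:
  -303, -93, -105, -140, -255  ⇒  2A = -896, A = -448.
Then Σ (x_i + x_{i+1})·c_i = -1356, so x̄ = -1356 / (6·(-448)) = 113/224.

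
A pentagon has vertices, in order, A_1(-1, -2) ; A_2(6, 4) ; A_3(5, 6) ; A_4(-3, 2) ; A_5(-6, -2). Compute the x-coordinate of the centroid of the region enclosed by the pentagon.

1/6

Apply the surveyor's formula. First the cross-terms c_i = x_i·y_{i+1} − x_{i+1}·y_i:
  8, 16, 28, 18, 10  ⇒  2A = 80, A = 40.
Then Σ (x_i + x_{i+1})·c_i = 40, so x̄ = 40 / (6·40) = 1/6.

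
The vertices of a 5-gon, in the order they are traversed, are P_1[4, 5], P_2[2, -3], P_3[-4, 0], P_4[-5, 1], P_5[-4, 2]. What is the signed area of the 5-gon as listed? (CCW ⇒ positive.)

Σ = (-22) + (-12) + (-4) + (-6) + (-28) = -72
Signed area = Σ/2 = -36 (negative ⇒ clockwise traversal).

-36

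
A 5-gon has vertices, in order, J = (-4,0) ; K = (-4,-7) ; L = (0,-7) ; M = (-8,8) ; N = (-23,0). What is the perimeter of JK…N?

|JK| = √((0)² + (-7)²) = √49 = 7
|KL| = √((4)² + (0)²) = √16 = 4
|LM| = √((-8)² + (15)²) = √289 = 17
|MN| = √((-15)² + (-8)²) = √289 = 17
|NJ| = √((19)² + (0)²) = √361 = 19
Perimeter = 7 + 4 + 17 + 17 + 19 = 64.

64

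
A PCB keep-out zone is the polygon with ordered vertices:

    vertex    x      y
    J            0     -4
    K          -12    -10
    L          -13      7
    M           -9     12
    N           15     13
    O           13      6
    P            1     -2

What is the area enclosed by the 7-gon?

383.5

Apply the shoelace formula: 2A = Σ (x_i·y_{i+1} − x_{i+1}·y_i), indices taken mod 7.
Σ = (-48) + (-214) + (-93) + (-297) + (-79) + (-32) + (-4) = -767
Area = |Σ|/2 = 383.5.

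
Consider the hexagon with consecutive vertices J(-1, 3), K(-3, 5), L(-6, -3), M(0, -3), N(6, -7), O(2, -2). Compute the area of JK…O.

42.5

Apply the surveyor's formula: 2A = Σ (x_i·y_{i+1} − x_{i+1}·y_i), indices taken mod 6.
Cross-terms: 4, 39, 18, 18, 2, 4  ⇒  Σ = 85
Area = |Σ|/2 = 42.5.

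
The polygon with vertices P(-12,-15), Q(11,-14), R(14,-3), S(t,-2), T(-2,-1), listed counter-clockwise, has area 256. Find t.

15

Write out the shoelace sum; only the two edges meeting at S involve t:
2·Area = [(14·(-2) − t·(-3)) + (t·(-1) − (-2)·(-2))] + 514
       = 2·t + 482 = 512
⇒ t = 15.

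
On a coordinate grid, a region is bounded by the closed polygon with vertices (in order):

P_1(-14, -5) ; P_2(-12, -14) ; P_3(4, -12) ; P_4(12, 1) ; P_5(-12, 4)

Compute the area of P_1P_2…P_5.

330

Apply the surveyor's formula: 2A = Σ (x_i·y_{i+1} − x_{i+1}·y_i), indices taken mod 5.
Cross-terms: 136, 200, 148, 60, 116  ⇒  Σ = 660
Area = |Σ|/2 = 330.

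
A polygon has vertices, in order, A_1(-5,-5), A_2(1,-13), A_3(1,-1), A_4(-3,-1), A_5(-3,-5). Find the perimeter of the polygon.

|A_1A_2| = √((6)² + (-8)²) = √100 = 10
|A_2A_3| = √((0)² + (12)²) = √144 = 12
|A_3A_4| = √((-4)² + (0)²) = √16 = 4
|A_4A_5| = √((0)² + (-4)²) = √16 = 4
|A_5A_1| = √((-2)² + (0)²) = √4 = 2
Perimeter = 10 + 12 + 4 + 4 + 2 = 32.

32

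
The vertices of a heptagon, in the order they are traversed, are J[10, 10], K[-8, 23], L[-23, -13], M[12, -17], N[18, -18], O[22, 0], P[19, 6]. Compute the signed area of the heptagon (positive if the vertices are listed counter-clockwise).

Apply the surveyor's formula: 2A = Σ (x_i·y_{i+1} − x_{i+1}·y_i), indices taken mod 7.
J→K: (10)(23) − (-8)(10) = 310
K→L: (-8)(-13) − (-23)(23) = 633
L→M: (-23)(-17) − (12)(-13) = 547
M→N: (12)(-18) − (18)(-17) = 90
N→O: (18)(0) − (22)(-18) = 396
O→P: (22)(6) − (19)(0) = 132
P→J: (19)(10) − (10)(6) = 130
Σ = 2238
Signed area = Σ/2 = 1119 (positive ⇒ counter-clockwise traversal).

1119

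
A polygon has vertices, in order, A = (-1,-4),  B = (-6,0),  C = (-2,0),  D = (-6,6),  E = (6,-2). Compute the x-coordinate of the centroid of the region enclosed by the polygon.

-67/129

Apply the surveyor's formula. First the cross-terms c_i = x_i·y_{i+1} − x_{i+1}·y_i:
  -24, 0, -12, -24, -26  ⇒  2A = -86, A = -43.
Then Σ (x_i + x_{i+1})·c_i = 134, so x̄ = 134 / (6·(-43)) = -67/129.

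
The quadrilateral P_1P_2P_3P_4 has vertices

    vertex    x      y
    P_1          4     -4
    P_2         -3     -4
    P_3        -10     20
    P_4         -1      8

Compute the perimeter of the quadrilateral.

|P_1P_2| = √((-7)² + (0)²) = √49 = 7
|P_2P_3| = √((-7)² + (24)²) = √625 = 25
|P_3P_4| = √((9)² + (-12)²) = √225 = 15
|P_4P_1| = √((5)² + (-12)²) = √169 = 13
Perimeter = 7 + 25 + 15 + 13 = 60.

60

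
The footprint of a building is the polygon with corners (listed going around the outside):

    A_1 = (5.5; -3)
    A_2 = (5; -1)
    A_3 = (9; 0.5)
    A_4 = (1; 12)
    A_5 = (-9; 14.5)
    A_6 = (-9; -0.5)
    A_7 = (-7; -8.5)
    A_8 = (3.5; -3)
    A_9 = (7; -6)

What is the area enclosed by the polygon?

Apply the surveyor's formula: 2A = Σ (x_i·y_{i+1} − x_{i+1}·y_i), indices taken mod 9.
Σ = (9.5) + (11.5) + (107.5) + (122.5) + (135) + (73) + (50.75) + (0) + (12) = 521.75
Area = |Σ|/2 = 260.875.

260.875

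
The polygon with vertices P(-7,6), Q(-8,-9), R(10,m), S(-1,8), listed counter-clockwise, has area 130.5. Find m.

10

The doubled signed area Σ (x_i y_{i+1} − x_{i+1} y_i) is linear in m.
With m=0 it equals 331; the coefficient of m is -7 (from the two edges through R).
So -7·m + 331 = 2·130.5 = 261 ⇒ m = 10.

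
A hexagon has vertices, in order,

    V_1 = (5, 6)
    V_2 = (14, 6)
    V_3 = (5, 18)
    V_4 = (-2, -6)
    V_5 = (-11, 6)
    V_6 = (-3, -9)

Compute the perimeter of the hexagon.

98

|V_1V_2| = √((9)² + (0)²) = √81 = 9
|V_2V_3| = √((-9)² + (12)²) = √225 = 15
|V_3V_4| = √((-7)² + (-24)²) = √625 = 25
|V_4V_5| = √((-9)² + (12)²) = √225 = 15
|V_5V_6| = √((8)² + (-15)²) = √289 = 17
|V_6V_1| = √((8)² + (15)²) = √289 = 17
Perimeter = 9 + 15 + 25 + 15 + 17 + 17 = 98.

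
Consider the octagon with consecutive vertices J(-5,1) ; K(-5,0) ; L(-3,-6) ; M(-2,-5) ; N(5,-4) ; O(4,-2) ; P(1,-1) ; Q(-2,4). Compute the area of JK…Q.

Apply the shoelace formula: 2A = Σ (x_i·y_{i+1} − x_{i+1}·y_i), indices taken mod 8.
J→K: (-5)(0) − (-5)(1) = 5
K→L: (-5)(-6) − (-3)(0) = 30
L→M: (-3)(-5) − (-2)(-6) = 3
M→N: (-2)(-4) − (5)(-5) = 33
N→O: (5)(-2) − (4)(-4) = 6
O→P: (4)(-1) − (1)(-2) = -2
P→Q: (1)(4) − (-2)(-1) = 2
Q→J: (-2)(1) − (-5)(4) = 18
Σ = 95
Area = |Σ|/2 = 47.5.

47.5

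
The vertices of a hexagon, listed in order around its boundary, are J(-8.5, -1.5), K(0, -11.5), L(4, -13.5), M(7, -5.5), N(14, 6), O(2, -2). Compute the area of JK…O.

Apply the shoelace formula: 2A = Σ (x_i·y_{i+1} − x_{i+1}·y_i), indices taken mod 6.
Σ = (97.75) + (46) + (72.5) + (119) + (-40) + (-20) = 275.25
Area = |Σ|/2 = 137.625.

137.625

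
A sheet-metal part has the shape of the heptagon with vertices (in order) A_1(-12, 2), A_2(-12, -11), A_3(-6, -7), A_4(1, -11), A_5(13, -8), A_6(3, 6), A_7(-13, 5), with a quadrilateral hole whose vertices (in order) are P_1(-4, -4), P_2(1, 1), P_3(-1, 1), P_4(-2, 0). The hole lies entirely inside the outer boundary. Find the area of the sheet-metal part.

Outer boundary:
Apply the shoelace (surveyor's) formula: 2A = Σ (x_i·y_{i+1} − x_{i+1}·y_i), indices taken mod 7.
Σ = (156) + (18) + (73) + (135) + (102) + (93) + (34) = 611
Area = |Σ|/2 = 305.5.
Hole:
Apply the shoelace (surveyor's) formula: 2A = Σ (x_i·y_{i+1} − x_{i+1}·y_i), indices taken mod 4.
Σ = (0) + (2) + (2) + (8) = 12
Area = |Σ|/2 = 6.
Net area = 305.5 − 6 = 299.5.

299.5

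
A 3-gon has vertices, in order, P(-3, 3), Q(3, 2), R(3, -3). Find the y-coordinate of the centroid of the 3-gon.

2/3

Apply the shoelace formula. First the cross-terms c_i = x_i·y_{i+1} − x_{i+1}·y_i:
  -15, -15, 0  ⇒  2A = -30, A = -15.
Then Σ (y_i + y_{i+1})·c_i = -60, so ȳ = -60 / (6·(-15)) = 2/3.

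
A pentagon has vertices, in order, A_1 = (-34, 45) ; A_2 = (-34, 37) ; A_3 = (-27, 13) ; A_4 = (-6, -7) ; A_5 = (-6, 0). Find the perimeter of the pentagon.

122

|A_1A_2| = √((0)² + (-8)²) = √64 = 8
|A_2A_3| = √((7)² + (-24)²) = √625 = 25
|A_3A_4| = √((21)² + (-20)²) = √841 = 29
|A_4A_5| = √((0)² + (7)²) = √49 = 7
|A_5A_1| = √((-28)² + (45)²) = √2809 = 53
Perimeter = 8 + 25 + 29 + 7 + 53 = 122.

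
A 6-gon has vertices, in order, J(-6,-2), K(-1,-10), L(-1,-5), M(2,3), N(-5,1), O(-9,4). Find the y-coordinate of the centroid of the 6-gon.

Apply the shoelace formula. First the cross-terms c_i = x_i·y_{i+1} − x_{i+1}·y_i:
  58, -5, 7, 17, -11, 42  ⇒  2A = 108, A = 54.
Then Σ (y_i + y_{i+1})·c_i = -538, so ȳ = -538 / (6·54) = -269/162.

-269/162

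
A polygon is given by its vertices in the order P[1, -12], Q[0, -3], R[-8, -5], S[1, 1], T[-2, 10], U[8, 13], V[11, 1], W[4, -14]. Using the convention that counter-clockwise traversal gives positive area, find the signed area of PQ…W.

Apply Gauss's area formula: 2A = Σ (x_i·y_{i+1} − x_{i+1}·y_i), indices taken mod 8.
Σ = (-3) + (-24) + (-3) + (12) + (-106) + (-135) + (-158) + (-34) = -451
Signed area = Σ/2 = -225.5 (negative ⇒ clockwise traversal).

-225.5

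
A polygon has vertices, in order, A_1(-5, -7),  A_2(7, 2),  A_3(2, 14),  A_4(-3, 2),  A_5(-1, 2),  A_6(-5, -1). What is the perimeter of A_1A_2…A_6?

|A_1A_2| = √((12)² + (9)²) = √225 = 15
|A_2A_3| = √((-5)² + (12)²) = √169 = 13
|A_3A_4| = √((-5)² + (-12)²) = √169 = 13
|A_4A_5| = √((2)² + (0)²) = √4 = 2
|A_5A_6| = √((-4)² + (-3)²) = √25 = 5
|A_6A_1| = √((0)² + (-6)²) = √36 = 6
Perimeter = 15 + 13 + 13 + 2 + 5 + 6 = 54.

54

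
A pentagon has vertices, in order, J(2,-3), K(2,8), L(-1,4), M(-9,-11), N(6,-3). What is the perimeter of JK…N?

|JK| = √((0)² + (11)²) = √121 = 11
|KL| = √((-3)² + (-4)²) = √25 = 5
|LM| = √((-8)² + (-15)²) = √289 = 17
|MN| = √((15)² + (8)²) = √289 = 17
|NJ| = √((-4)² + (0)²) = √16 = 4
Perimeter = 11 + 5 + 17 + 17 + 4 = 54.

54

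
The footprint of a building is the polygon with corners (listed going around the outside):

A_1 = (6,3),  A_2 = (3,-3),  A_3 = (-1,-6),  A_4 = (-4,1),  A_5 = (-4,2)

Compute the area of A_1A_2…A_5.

Apply the surveyor's formula: 2A = Σ (x_i·y_{i+1} − x_{i+1}·y_i), indices taken mod 5.
Σ = (-27) + (-21) + (-25) + (-4) + (-24) = -101
Area = |Σ|/2 = 50.5.

50.5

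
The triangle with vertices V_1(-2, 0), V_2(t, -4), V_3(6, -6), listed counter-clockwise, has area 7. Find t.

The doubled signed area Σ (x_i y_{i+1} − x_{i+1} y_i) is linear in t.
With t=0 it equals 20; the coefficient of t is -6 (from the two edges through V_2).
So -6·t + 20 = 2·7 = 14 ⇒ t = 1.

1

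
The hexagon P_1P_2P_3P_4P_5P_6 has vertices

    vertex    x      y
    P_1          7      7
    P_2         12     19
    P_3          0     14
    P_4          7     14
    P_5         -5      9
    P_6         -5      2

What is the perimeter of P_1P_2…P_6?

66

|P_1P_2| = √((5)² + (12)²) = √169 = 13
|P_2P_3| = √((-12)² + (-5)²) = √169 = 13
|P_3P_4| = √((7)² + (0)²) = √49 = 7
|P_4P_5| = √((-12)² + (-5)²) = √169 = 13
|P_5P_6| = √((0)² + (-7)²) = √49 = 7
|P_6P_1| = √((12)² + (5)²) = √169 = 13
Perimeter = 13 + 13 + 7 + 13 + 7 + 13 = 66.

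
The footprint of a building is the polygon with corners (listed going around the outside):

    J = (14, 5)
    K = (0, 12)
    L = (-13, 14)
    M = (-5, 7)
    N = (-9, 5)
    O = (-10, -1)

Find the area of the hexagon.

Apply Gauss's area formula: 2A = Σ (x_i·y_{i+1} − x_{i+1}·y_i), indices taken mod 6.
Σ = (168) + (156) + (-21) + (38) + (59) + (-36) = 364
Area = |Σ|/2 = 182.

182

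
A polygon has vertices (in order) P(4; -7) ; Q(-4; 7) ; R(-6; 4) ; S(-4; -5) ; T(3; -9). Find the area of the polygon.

69

Apply the shoelace (surveyor's) formula: 2A = Σ (x_i·y_{i+1} − x_{i+1}·y_i), indices taken mod 5.
P→Q: (4)(7) − (-4)(-7) = 0
Q→R: (-4)(4) − (-6)(7) = 26
R→S: (-6)(-5) − (-4)(4) = 46
S→T: (-4)(-9) − (3)(-5) = 51
T→P: (3)(-7) − (4)(-9) = 15
Σ = 138
Area = |Σ|/2 = 69.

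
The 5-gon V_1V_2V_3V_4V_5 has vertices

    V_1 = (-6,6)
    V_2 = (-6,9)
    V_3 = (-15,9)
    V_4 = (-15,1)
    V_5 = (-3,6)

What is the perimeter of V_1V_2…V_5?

|V_1V_2| = √((0)² + (3)²) = √9 = 3
|V_2V_3| = √((-9)² + (0)²) = √81 = 9
|V_3V_4| = √((0)² + (-8)²) = √64 = 8
|V_4V_5| = √((12)² + (5)²) = √169 = 13
|V_5V_1| = √((-3)² + (0)²) = √9 = 3
Perimeter = 3 + 9 + 8 + 13 + 3 = 36.

36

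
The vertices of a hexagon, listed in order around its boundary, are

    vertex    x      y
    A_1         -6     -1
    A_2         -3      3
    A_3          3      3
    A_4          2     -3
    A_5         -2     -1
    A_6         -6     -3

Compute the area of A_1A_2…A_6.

37

Σ = (-21) + (-18) + (-15) + (-8) + (0) + (-12) = -74
Area = |Σ|/2 = 37.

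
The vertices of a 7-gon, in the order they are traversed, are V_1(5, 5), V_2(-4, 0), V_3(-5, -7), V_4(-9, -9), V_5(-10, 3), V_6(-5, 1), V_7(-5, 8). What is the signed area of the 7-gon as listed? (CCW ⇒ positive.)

Apply the surveyor's formula: 2A = Σ (x_i·y_{i+1} − x_{i+1}·y_i), indices taken mod 7.
Cross-terms: 20, 28, -18, -117, 5, -35, -65  ⇒  Σ = -182
Signed area = Σ/2 = -91 (negative ⇒ clockwise traversal).

-91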